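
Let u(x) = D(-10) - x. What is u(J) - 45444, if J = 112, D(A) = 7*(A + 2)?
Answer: -45612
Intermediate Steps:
D(A) = 14 + 7*A (D(A) = 7*(2 + A) = 14 + 7*A)
u(x) = -56 - x (u(x) = (14 + 7*(-10)) - x = (14 - 70) - x = -56 - x)
u(J) - 45444 = (-56 - 1*112) - 45444 = (-56 - 112) - 45444 = -168 - 45444 = -45612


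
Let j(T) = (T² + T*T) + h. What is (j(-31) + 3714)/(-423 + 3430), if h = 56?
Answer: 5692/3007 ≈ 1.8929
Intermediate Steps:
j(T) = 56 + 2*T² (j(T) = (T² + T*T) + 56 = (T² + T²) + 56 = 2*T² + 56 = 56 + 2*T²)
(j(-31) + 3714)/(-423 + 3430) = ((56 + 2*(-31)²) + 3714)/(-423 + 3430) = ((56 + 2*961) + 3714)/3007 = ((56 + 1922) + 3714)*(1/3007) = (1978 + 3714)*(1/3007) = 5692*(1/3007) = 5692/3007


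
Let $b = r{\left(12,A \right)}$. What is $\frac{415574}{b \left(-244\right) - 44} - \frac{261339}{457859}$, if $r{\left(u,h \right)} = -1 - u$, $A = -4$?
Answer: $\frac{94728413837}{716091476} \approx 132.29$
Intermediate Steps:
$b = -13$ ($b = -1 - 12 = -13$)
$\frac{415574}{b \left(-244\right) - 44} - \frac{261339}{457859} = \frac{415574}{\left(-13\right) \left(-244\right) - 44} - \frac{261339}{457859} = \frac{415574}{3172 - 44} - \frac{261339}{457859} = \frac{415574}{3128} - \frac{261339}{457859} = 415574 \cdot \frac{1}{3128} - \frac{261339}{457859} = \frac{207787}{1564} - \frac{261339}{457859} = \frac{94728413837}{716091476}$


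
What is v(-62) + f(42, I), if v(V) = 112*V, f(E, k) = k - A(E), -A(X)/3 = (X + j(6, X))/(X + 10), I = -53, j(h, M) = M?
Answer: -90898/13 ≈ -6992.2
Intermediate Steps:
A(X) = -6*X/(10 + X) (A(X) = -3*(X + X)/(X + 10) = -3*2*X/(10 + X) = -6*X/(10 + X))
f(E, k) = k + 6*E/(10 + E) (f(E, k) = k - (-6)*E/(10 + E) = k + 6*E/(10 + E))
v(-62) + f(42, I) = 112*(-62) + (6*42 - 53*(10 + 42))/(10 + 42) = -6944 + (252 - 53*52)/52 = -6944 + (252 - 2756)/52 = -6944 + (1/52)*(-2504) = -6944 - 626/13 = -90898/13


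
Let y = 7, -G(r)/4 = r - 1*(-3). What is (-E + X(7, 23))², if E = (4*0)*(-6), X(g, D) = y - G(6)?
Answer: 1849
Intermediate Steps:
G(r) = -12 - 4*r (G(r) = -4*(r - 1*(-3)) = -4*(r + 3) = -4*(3 + r) = -12 - 4*r)
X(g, D) = 43 (X(g, D) = 7 - (-12 - 4*6) = 7 - (-12 - 24) = 7 - 1*(-36) = 7 + 36 = 43)
E = 0 (E = 0*(-6) = 0)
(-E + X(7, 23))² = (-1*0 + 43)² = (0 + 43)² = 43² = 1849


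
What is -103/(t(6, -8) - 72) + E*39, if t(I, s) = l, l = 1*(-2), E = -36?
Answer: -103793/74 ≈ -1402.6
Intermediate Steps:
l = -2
t(I, s) = -2
-103/(t(6, -8) - 72) + E*39 = -103/(-2 - 72) - 36*39 = -103/(-74) - 1404 = -103*(-1/74) - 1404 = 103/74 - 1404 = -103793/74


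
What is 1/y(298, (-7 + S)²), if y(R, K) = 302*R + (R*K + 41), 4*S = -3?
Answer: 8/863485 ≈ 9.2648e-6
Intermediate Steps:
S = -¾ (S = (¼)*(-3) = -¾ ≈ -0.75000)
y(R, K) = 41 + 302*R + K*R (y(R, K) = 302*R + (K*R + 41) = 302*R + (41 + K*R) = 41 + 302*R + K*R)
1/y(298, (-7 + S)²) = 1/(41 + 302*298 + (-7 - ¾)²*298) = 1/(41 + 89996 + (-31/4)²*298) = 1/(41 + 89996 + (961/16)*298) = 1/(41 + 89996 + 143189/8) = 1/(863485/8) = 8/863485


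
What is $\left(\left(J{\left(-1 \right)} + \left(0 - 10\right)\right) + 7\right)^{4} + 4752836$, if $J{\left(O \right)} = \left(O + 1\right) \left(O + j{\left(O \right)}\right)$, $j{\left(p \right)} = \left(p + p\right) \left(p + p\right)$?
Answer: $4752917$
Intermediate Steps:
$j{\left(p \right)} = 4 p^{2}$ ($j{\left(p \right)} = 2 p 2 p = 4 p^{2}$)
$J{\left(O \right)} = \left(1 + O\right) \left(O + 4 O^{2}\right)$ ($J{\left(O \right)} = \left(O + 1\right) \left(O + 4 O^{2}\right) = \left(1 + O\right) \left(O + 4 O^{2}\right)$)
$\left(\left(J{\left(-1 \right)} + \left(0 - 10\right)\right) + 7\right)^{4} + 4752836 = \left(\left(- (1 + 4 \left(-1\right)^{2} + 5 \left(-1\right)) + \left(0 - 10\right)\right) + 7\right)^{4} + 4752836 = \left(\left(- (1 + 4 \cdot 1 - 5) + \left(0 - 10\right)\right) + 7\right)^{4} + 4752836 = \left(\left(- (1 + 4 - 5) - 10\right) + 7\right)^{4} + 4752836 = \left(\left(\left(-1\right) 0 - 10\right) + 7\right)^{4} + 4752836 = \left(\left(0 - 10\right) + 7\right)^{4} + 4752836 = \left(-10 + 7\right)^{4} + 4752836 = \left(-3\right)^{4} + 4752836 = 81 + 4752836 = 4752917$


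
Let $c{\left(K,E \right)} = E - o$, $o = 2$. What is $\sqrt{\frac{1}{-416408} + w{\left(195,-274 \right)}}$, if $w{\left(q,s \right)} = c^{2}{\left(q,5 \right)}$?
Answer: $\frac{\sqrt{390140046442}}{208204} \approx 3.0$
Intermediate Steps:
$c{\left(K,E \right)} = -2 + E$ ($c{\left(K,E \right)} = E - 2 = -2 + E$)
$w{\left(q,s \right)} = 9$ ($w{\left(q,s \right)} = \left(-2 + 5\right)^{2} = 3^{2} = 9$)
$\sqrt{\frac{1}{-416408} + w{\left(195,-274 \right)}} = \sqrt{\frac{1}{-416408} + 9} = \sqrt{- \frac{1}{416408} + 9} = \sqrt{\frac{3747671}{416408}} = \frac{\sqrt{390140046442}}{208204}$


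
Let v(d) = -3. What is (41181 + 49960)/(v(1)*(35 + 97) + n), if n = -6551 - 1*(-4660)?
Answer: -91141/2287 ≈ -39.852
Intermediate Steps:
n = -1891 (n = -6551 + 4660 = -1891)
(41181 + 49960)/(v(1)*(35 + 97) + n) = (41181 + 49960)/(-3*(35 + 97) - 1891) = 91141/(-3*132 - 1891) = 91141/(-396 - 1891) = 91141/(-2287) = 91141*(-1/2287) = -91141/2287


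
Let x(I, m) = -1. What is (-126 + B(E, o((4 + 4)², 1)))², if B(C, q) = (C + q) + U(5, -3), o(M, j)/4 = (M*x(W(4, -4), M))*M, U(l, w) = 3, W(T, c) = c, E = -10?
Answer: 272811289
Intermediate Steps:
o(M, j) = -4*M² (o(M, j) = 4*((M*(-1))*M) = 4*((-M)*M) = 4*(-M²) = -4*M²)
B(C, q) = 3 + C + q (B(C, q) = (C + q) + 3 = 3 + C + q)
(-126 + B(E, o((4 + 4)², 1)))² = (-126 + (3 - 10 - 4*(4 + 4)⁴))² = (-126 + (3 - 10 - 4*(8²)²))² = (-126 + (3 - 10 - 4*64²))² = (-126 + (3 - 10 - 4*4096))² = (-126 + (3 - 10 - 16384))² = (-126 - 16391)² = (-16517)² = 272811289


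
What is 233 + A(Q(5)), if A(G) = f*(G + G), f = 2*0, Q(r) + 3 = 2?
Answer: 233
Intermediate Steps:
Q(r) = -1 (Q(r) = -3 + 2 = -1)
f = 0
A(G) = 0 (A(G) = 0*(G + G) = 0*(2*G) = 0)
233 + A(Q(5)) = 233 + 0 = 233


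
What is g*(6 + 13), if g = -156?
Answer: -2964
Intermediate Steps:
g*(6 + 13) = -156*(6 + 13) = -156*19 = -2964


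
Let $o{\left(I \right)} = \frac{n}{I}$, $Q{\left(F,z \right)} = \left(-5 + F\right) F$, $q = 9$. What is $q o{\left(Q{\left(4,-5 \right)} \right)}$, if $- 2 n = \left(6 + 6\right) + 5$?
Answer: $\frac{153}{8} \approx 19.125$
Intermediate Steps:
$n = - \frac{17}{2}$ ($n = - \frac{\left(6 + 6\right) + 5}{2} = - \frac{12 + 5}{2} = \left(- \frac{1}{2}\right) 17 = - \frac{17}{2} \approx -8.5$)
$Q{\left(F,z \right)} = F \left(-5 + F\right)$
$o{\left(I \right)} = - \frac{17}{2 I}$
$q o{\left(Q{\left(4,-5 \right)} \right)} = 9 \left(- \frac{17}{2 \cdot 4 \left(-5 + 4\right)}\right) = 9 \left(- \frac{17}{2 \cdot 4 \left(-1\right)}\right) = 9 \left(- \frac{17}{2 \left(-4\right)}\right) = 9 \left(\left(- \frac{17}{2}\right) \left(- \frac{1}{4}\right)\right) = 9 \cdot \frac{17}{8} = \frac{153}{8}$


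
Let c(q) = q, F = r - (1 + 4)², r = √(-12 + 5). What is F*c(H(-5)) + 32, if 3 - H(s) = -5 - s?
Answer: -43 + 3*I*√7 ≈ -43.0 + 7.9373*I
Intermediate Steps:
r = I*√7 (r = √(-7) = I*√7 ≈ 2.6458*I)
H(s) = 8 + s (H(s) = 3 - (-5 - s) = 3 + (5 + s) = 8 + s)
F = -25 + I*√7 (F = I*√7 - (1 + 4)² = I*√7 - 1*5² = I*√7 - 1*25 = I*√7 - 25 = -25 + I*√7 ≈ -25.0 + 2.6458*I)
F*c(H(-5)) + 32 = (-25 + I*√7)*(8 - 5) + 32 = (-25 + I*√7)*3 + 32 = (-75 + 3*I*√7) + 32 = -43 + 3*I*√7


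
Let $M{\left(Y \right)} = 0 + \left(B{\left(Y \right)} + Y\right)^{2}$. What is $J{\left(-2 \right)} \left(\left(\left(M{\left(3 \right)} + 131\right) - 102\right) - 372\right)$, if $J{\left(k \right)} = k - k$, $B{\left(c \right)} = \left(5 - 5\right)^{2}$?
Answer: $0$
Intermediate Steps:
$B{\left(c \right)} = 0$ ($B{\left(c \right)} = 0^{2} = 0$)
$M{\left(Y \right)} = Y^{2}$ ($M{\left(Y \right)} = 0 + \left(0 + Y\right)^{2} = 0 + Y^{2} = Y^{2}$)
$J{\left(k \right)} = 0$
$J{\left(-2 \right)} \left(\left(\left(M{\left(3 \right)} + 131\right) - 102\right) - 372\right) = 0 \left(\left(\left(3^{2} + 131\right) - 102\right) - 372\right) = 0 \left(\left(\left(9 + 131\right) - 102\right) - 372\right) = 0 \left(\left(140 - 102\right) - 372\right) = 0 \left(38 - 372\right) = 0 \left(-334\right) = 0$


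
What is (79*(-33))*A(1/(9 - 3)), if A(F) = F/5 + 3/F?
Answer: -470129/10 ≈ -47013.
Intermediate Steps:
A(F) = 3/F + F/5 (A(F) = F*(1/5) + 3/F = F/5 + 3/F = 3/F + F/5)
(79*(-33))*A(1/(9 - 3)) = (79*(-33))*(3/(1/(9 - 3)) + 1/(5*(9 - 3))) = -2607*(3/(1/6) + (1/5)/6) = -2607*(3/(1/6) + (1/5)*(1/6)) = -2607*(3*6 + 1/30) = -2607*(18 + 1/30) = -2607*541/30 = -470129/10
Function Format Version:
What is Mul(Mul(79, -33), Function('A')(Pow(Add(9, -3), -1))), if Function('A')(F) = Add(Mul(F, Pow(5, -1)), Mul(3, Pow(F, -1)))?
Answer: Rational(-470129, 10) ≈ -47013.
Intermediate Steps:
Function('A')(F) = Add(Mul(3, Pow(F, -1)), Mul(Rational(1, 5), F)) (Function('A')(F) = Add(Mul(F, Rational(1, 5)), Mul(3, Pow(F, -1))) = Add(Mul(Rational(1, 5), F), Mul(3, Pow(F, -1))) = Add(Mul(3, Pow(F, -1)), Mul(Rational(1, 5), F)))
Mul(Mul(79, -33), Function('A')(Pow(Add(9, -3), -1))) = Mul(Mul(79, -33), Add(Mul(3, Pow(Pow(Add(9, -3), -1), -1)), Mul(Rational(1, 5), Pow(Add(9, -3), -1)))) = Mul(-2607, Add(Mul(3, Pow(Pow(6, -1), -1)), Mul(Rational(1, 5), Pow(6, -1)))) = Mul(-2607, Add(Mul(3, Pow(Rational(1, 6), -1)), Mul(Rational(1, 5), Rational(1, 6)))) = Mul(-2607, Add(Mul(3, 6), Rational(1, 30))) = Mul(-2607, Add(18, Rational(1, 30))) = Mul(-2607, Rational(541, 30)) = Rational(-470129, 10)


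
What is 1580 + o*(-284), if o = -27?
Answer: 9248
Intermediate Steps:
1580 + o*(-284) = 1580 - 27*(-284) = 1580 + 7668 = 9248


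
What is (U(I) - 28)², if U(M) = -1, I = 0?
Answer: 841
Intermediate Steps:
(U(I) - 28)² = (-1 - 28)² = (-29)² = 841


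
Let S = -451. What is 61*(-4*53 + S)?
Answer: -40443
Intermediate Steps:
61*(-4*53 + S) = 61*(-4*53 - 451) = 61*(-212 - 451) = 61*(-663) = -40443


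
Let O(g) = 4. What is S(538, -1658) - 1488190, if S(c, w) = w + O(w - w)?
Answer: -1489844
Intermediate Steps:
S(c, w) = 4 + w (S(c, w) = w + 4 = 4 + w)
S(538, -1658) - 1488190 = (4 - 1658) - 1488190 = -1654 - 1488190 = -1489844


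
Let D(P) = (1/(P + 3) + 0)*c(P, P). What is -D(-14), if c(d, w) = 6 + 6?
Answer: 12/11 ≈ 1.0909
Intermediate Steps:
c(d, w) = 12
D(P) = 12/(3 + P) (D(P) = (1/(P + 3) + 0)*12 = (1/(3 + P) + 0)*12 = 12/(3 + P))
-D(-14) = -12/(3 - 14) = -12/(-11) = -12*(-1)/11 = -1*(-12/11) = 12/11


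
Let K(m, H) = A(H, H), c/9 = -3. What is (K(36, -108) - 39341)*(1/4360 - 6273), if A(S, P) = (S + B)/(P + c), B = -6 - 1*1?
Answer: 3631378593667/14715 ≈ 2.4678e+8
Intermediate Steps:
c = -27 (c = 9*(-3) = -27)
B = -7 (B = -6 - 1 = -7)
A(S, P) = (-7 + S)/(-27 + P) (A(S, P) = (S - 7)/(P - 27) = (-7 + S)/(-27 + P))
K(m, H) = (-7 + H)/(-27 + H)
(K(36, -108) - 39341)*(1/4360 - 6273) = ((-7 - 108)/(-27 - 108) - 39341)*(1/4360 - 6273) = (-115/(-135) - 39341)*(1/4360 - 6273) = (-1/135*(-115) - 39341)*(-27350279/4360) = (23/27 - 39341)*(-27350279/4360) = -1062184/27*(-27350279/4360) = 3631378593667/14715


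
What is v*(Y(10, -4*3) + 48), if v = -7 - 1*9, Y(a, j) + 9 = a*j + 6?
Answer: 1200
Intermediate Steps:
Y(a, j) = -3 + a*j (Y(a, j) = -9 + (a*j + 6) = -9 + (6 + a*j) = -3 + a*j)
v = -16 (v = -7 - 9 = -16)
v*(Y(10, -4*3) + 48) = -16*((-3 + 10*(-4*3)) + 48) = -16*((-3 + 10*(-12)) + 48) = -16*((-3 - 120) + 48) = -16*(-123 + 48) = -16*(-75) = 1200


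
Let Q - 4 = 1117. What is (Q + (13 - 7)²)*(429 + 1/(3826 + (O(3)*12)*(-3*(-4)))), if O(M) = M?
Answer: 2113472231/4258 ≈ 4.9635e+5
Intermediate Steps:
Q = 1121 (Q = 4 + 1117 = 1121)
(Q + (13 - 7)²)*(429 + 1/(3826 + (O(3)*12)*(-3*(-4)))) = (1121 + (13 - 7)²)*(429 + 1/(3826 + (3*12)*(-3*(-4)))) = (1121 + 6²)*(429 + 1/(3826 + 36*12)) = (1121 + 36)*(429 + 1/(3826 + 432)) = 1157*(429 + 1/4258) = 1157*(1826683/4258) = 2113472231/4258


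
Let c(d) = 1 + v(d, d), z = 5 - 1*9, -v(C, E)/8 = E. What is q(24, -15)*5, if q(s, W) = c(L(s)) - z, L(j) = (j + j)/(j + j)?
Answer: -15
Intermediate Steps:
v(C, E) = -8*E
L(j) = 1 (L(j) = (2*j)/((2*j)) = (2*j)*(1/(2*j)) = 1)
z = -4 (z = 5 - 9 = -4)
c(d) = 1 - 8*d
q(s, W) = -3 (q(s, W) = (1 - 8*1) - 1*(-4) = (1 - 8) + 4 = -7 + 4 = -3)
q(24, -15)*5 = -3*5 = -15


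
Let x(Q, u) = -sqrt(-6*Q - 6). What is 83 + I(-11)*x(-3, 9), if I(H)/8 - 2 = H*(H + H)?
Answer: 83 - 3904*sqrt(3) ≈ -6678.9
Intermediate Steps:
I(H) = 16 + 16*H**2 (I(H) = 16 + 8*(H*(H + H)) = 16 + 8*(H*(2*H)) = 16 + 8*(2*H**2) = 16 + 16*H**2)
x(Q, u) = -sqrt(-6 - 6*Q)
83 + I(-11)*x(-3, 9) = 83 + (16 + 16*(-11)**2)*(-sqrt(-6 - 6*(-3))) = 83 + (16 + 16*121)*(-sqrt(-6 + 18)) = 83 + (16 + 1936)*(-sqrt(12)) = 83 + 1952*(-2*sqrt(3)) = 83 - 3904*sqrt(3)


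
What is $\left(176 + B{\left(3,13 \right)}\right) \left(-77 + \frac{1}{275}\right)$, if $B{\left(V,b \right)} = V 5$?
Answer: $- \frac{4044234}{275} \approx -14706.0$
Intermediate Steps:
$B{\left(V,b \right)} = 5 V$
$\left(176 + B{\left(3,13 \right)}\right) \left(-77 + \frac{1}{275}\right) = \left(176 + 5 \cdot 3\right) \left(-77 + \frac{1}{275}\right) = \left(176 + 15\right) \left(-77 + \frac{1}{275}\right) = 191 \left(- \frac{21174}{275}\right) = - \frac{4044234}{275}$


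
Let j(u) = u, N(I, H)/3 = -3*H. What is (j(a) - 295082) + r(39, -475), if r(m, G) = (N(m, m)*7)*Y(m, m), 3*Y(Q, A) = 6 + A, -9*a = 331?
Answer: -2987764/9 ≈ -3.3197e+5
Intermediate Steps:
a = -331/9 (a = -⅑*331 = -331/9 ≈ -36.778)
N(I, H) = -9*H (N(I, H) = 3*(-3*H) = -9*H)
Y(Q, A) = 2 + A/3 (Y(Q, A) = (6 + A)/3 = 2 + A/3)
r(m, G) = -63*m*(2 + m/3) (r(m, G) = (-9*m*7)*(2 + m/3) = (-63*m)*(2 + m/3) = -63*m*(2 + m/3))
(j(a) - 295082) + r(39, -475) = (-331/9 - 295082) - 21*39*(6 + 39) = -2656069/9 - 21*39*45 = -2656069/9 - 36855 = -2987764/9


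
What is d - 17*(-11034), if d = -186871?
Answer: 707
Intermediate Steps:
d - 17*(-11034) = -186871 - 17*(-11034) = -186871 - 1*(-187578) = -186871 + 187578 = 707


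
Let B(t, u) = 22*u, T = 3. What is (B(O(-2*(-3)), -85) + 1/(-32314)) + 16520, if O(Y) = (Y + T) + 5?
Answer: 473400099/32314 ≈ 14650.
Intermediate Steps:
O(Y) = 8 + Y (O(Y) = (Y + 3) + 5 = (3 + Y) + 5 = 8 + Y)
(B(O(-2*(-3)), -85) + 1/(-32314)) + 16520 = (22*(-85) + 1/(-32314)) + 16520 = (-1870 - 1/32314) + 16520 = -60427181/32314 + 16520 = 473400099/32314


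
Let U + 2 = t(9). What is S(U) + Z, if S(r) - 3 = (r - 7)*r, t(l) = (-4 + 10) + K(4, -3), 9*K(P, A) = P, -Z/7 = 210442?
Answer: -119321291/81 ≈ -1.4731e+6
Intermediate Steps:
Z = -1473094 (Z = -7*210442 = -1473094)
K(P, A) = P/9
t(l) = 58/9 (t(l) = (-4 + 10) + (⅑)*4 = 6 + 4/9 = 58/9)
U = 40/9 (U = -2 + 58/9 = 40/9 ≈ 4.4444)
S(r) = 3 + r*(-7 + r) (S(r) = 3 + (r - 7)*r = 3 + (-7 + r)*r = 3 + r*(-7 + r))
S(U) + Z = (3 + (40/9)² - 7*40/9) - 1473094 = (3 + 1600/81 - 280/9) - 1473094 = -677/81 - 1473094 = -119321291/81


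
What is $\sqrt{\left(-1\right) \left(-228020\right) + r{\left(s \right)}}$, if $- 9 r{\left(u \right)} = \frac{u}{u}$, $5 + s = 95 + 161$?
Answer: $\frac{\sqrt{2052179}}{3} \approx 477.51$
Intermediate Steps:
$s = 251$ ($s = -5 + \left(95 + 161\right) = -5 + 256 = 251$)
$r{\left(u \right)} = - \frac{1}{9}$ ($r{\left(u \right)} = - \frac{u \frac{1}{u}}{9} = \left(- \frac{1}{9}\right) 1 = - \frac{1}{9}$)
$\sqrt{\left(-1\right) \left(-228020\right) + r{\left(s \right)}} = \sqrt{\left(-1\right) \left(-228020\right) - \frac{1}{9}} = \sqrt{228020 - \frac{1}{9}} = \sqrt{\frac{2052179}{9}} = \frac{\sqrt{2052179}}{3}$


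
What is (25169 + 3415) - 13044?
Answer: 15540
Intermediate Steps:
(25169 + 3415) - 13044 = 28584 - 13044 = 15540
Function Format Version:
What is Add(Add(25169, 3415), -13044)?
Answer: 15540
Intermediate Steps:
Add(Add(25169, 3415), -13044) = Add(28584, -13044) = 15540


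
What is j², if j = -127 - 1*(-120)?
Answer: 49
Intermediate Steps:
j = -7 (j = -127 + 120 = -7)
j² = (-7)² = 49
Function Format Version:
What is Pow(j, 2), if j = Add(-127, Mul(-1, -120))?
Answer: 49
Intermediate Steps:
j = -7 (j = Add(-127, 120) = -7)
Pow(j, 2) = Pow(-7, 2) = 49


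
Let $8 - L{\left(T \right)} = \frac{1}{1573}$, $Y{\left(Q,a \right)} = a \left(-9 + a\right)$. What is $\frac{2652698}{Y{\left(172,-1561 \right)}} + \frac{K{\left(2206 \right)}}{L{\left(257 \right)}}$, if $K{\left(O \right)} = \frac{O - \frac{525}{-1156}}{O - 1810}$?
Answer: $\frac{1141500596335027}{641677913639280} \approx 1.7789$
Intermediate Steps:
$L{\left(T \right)} = \frac{12583}{1573}$ ($L{\left(T \right)} = 8 - \frac{1}{1573} = \frac{12583}{1573}$)
$K{\left(O \right)} = \frac{\frac{525}{1156} + O}{-1810 + O}$ ($K{\left(O \right)} = \frac{O - - \frac{525}{1156}}{-1810 + O} = \frac{O + \frac{525}{1156}}{-1810 + O} = \frac{\frac{525}{1156} + O}{-1810 + O}$)
$\frac{2652698}{Y{\left(172,-1561 \right)}} + \frac{K{\left(2206 \right)}}{L{\left(257 \right)}} = \frac{2652698}{\left(-1561\right) \left(-9 - 1561\right)} + \frac{\frac{1}{-1810 + 2206} \left(\frac{525}{1156} + 2206\right)}{\frac{12583}{1573}} = \frac{2652698}{\left(-1561\right) \left(-1570\right)} + \frac{1}{396} \cdot \frac{2550661}{1156} \cdot \frac{1573}{12583} = \frac{2652698}{2450770} + \frac{1}{396} \cdot \frac{2550661}{1156} \cdot \frac{1573}{12583} = 2652698 \cdot \frac{1}{2450770} + \frac{2550661}{457776} \cdot \frac{1573}{12583} = \frac{1326349}{1225385} + \frac{364744523}{523654128} = \frac{1141500596335027}{641677913639280}$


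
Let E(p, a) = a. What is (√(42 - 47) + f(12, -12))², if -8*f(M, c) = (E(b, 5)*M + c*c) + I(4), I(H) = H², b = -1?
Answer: 3005/4 - 55*I*√5 ≈ 751.25 - 122.98*I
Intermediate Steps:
f(M, c) = -2 - 5*M/8 - c²/8 (f(M, c) = -((5*M + c*c) + 4²)/8 = -((5*M + c²) + 16)/8 = -((c² + 5*M) + 16)/8 = -(16 + c² + 5*M)/8 = -2 - 5*M/8 - c²/8)
(√(42 - 47) + f(12, -12))² = (√(42 - 47) + (-2 - 5/8*12 - ⅛*(-12)²))² = (√(-5) + (-2 - 15/2 - ⅛*144))² = (I*√5 + (-2 - 15/2 - 18))² = (I*√5 - 55/2)² = (-55/2 + I*√5)²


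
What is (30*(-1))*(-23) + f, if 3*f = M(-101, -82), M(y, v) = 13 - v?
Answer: 2165/3 ≈ 721.67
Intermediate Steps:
f = 95/3 (f = (13 - 1*(-82))/3 = (13 + 82)/3 = (1/3)*95 = 95/3 ≈ 31.667)
(30*(-1))*(-23) + f = (30*(-1))*(-23) + 95/3 = -30*(-23) + 95/3 = 690 + 95/3 = 2165/3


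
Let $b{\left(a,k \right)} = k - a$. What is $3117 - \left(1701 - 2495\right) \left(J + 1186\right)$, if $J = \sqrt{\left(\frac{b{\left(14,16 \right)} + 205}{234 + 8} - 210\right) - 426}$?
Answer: $944801 + \frac{397 i \sqrt{307410}}{11} \approx 9.448 \cdot 10^{5} + 20010.0 i$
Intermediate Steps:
$J = \frac{i \sqrt{307410}}{22}$ ($J = \sqrt{\left(\frac{\left(16 - 14\right) + 205}{234 + 8} - 210\right) - 426} = \sqrt{\left(\frac{\left(16 - 14\right) + 205}{242} - 210\right) - 426} = \sqrt{\left(\left(2 + 205\right) \frac{1}{242} - 210\right) - 426} = \sqrt{\left(207 \cdot \frac{1}{242} - 210\right) - 426} = \sqrt{\left(\frac{207}{242} - 210\right) - 426} = \sqrt{- \frac{50613}{242} - 426} = \sqrt{- \frac{153705}{242}} = \frac{i \sqrt{307410}}{22} \approx 25.202 i$)
$3117 - \left(1701 - 2495\right) \left(J + 1186\right) = 3117 - \left(1701 - 2495\right) \left(\frac{i \sqrt{307410}}{22} + 1186\right) = 3117 - - 794 \left(1186 + \frac{i \sqrt{307410}}{22}\right) = 3117 - \left(-941684 - \frac{397 i \sqrt{307410}}{11}\right) = 3117 + \left(941684 + \frac{397 i \sqrt{307410}}{11}\right) = 944801 + \frac{397 i \sqrt{307410}}{11}$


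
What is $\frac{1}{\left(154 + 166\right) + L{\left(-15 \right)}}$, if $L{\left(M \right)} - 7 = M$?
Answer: $\frac{1}{312} \approx 0.0032051$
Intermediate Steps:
$L{\left(M \right)} = 7 + M$
$\frac{1}{\left(154 + 166\right) + L{\left(-15 \right)}} = \frac{1}{\left(154 + 166\right) + \left(7 - 15\right)} = \frac{1}{320 - 8} = \frac{1}{312}$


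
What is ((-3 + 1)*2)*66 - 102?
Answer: -366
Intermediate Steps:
((-3 + 1)*2)*66 - 102 = -2*2*66 - 102 = -4*66 - 102 = -264 - 102 = -366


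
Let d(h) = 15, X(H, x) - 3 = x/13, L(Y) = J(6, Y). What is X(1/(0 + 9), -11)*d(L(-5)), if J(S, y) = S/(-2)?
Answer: 420/13 ≈ 32.308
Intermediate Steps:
J(S, y) = -S/2 (J(S, y) = S*(-½) = -S/2)
L(Y) = -3 (L(Y) = -½*6 = -3)
X(H, x) = 3 + x/13
X(1/(0 + 9), -11)*d(L(-5)) = (3 + (1/13)*(-11))*15 = (3 - 11/13)*15 = (28/13)*15 = 420/13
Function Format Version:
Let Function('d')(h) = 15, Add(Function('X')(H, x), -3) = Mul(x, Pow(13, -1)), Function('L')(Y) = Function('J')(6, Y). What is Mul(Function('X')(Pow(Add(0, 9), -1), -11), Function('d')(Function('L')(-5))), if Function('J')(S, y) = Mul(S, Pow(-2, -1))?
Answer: Rational(420, 13) ≈ 32.308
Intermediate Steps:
Function('J')(S, y) = Mul(Rational(-1, 2), S) (Function('J')(S, y) = Mul(S, Rational(-1, 2)) = Mul(Rational(-1, 2), S))
Function('L')(Y) = -3 (Function('L')(Y) = Mul(Rational(-1, 2), 6) = -3)
Function('X')(H, x) = Add(3, Mul(Rational(1, 13), x)) (Function('X')(H, x) = Add(3, Mul(x, Pow(13, -1))) = Add(3, Mul(x, Rational(1, 13))) = Add(3, Mul(Rational(1, 13), x)))
Mul(Function('X')(Pow(Add(0, 9), -1), -11), Function('d')(Function('L')(-5))) = Mul(Add(3, Mul(Rational(1, 13), -11)), 15) = Mul(Add(3, Rational(-11, 13)), 15) = Mul(Rational(28, 13), 15) = Rational(420, 13)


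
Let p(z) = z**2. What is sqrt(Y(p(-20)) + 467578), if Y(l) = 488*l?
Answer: 3*sqrt(73642) ≈ 814.11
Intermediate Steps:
sqrt(Y(p(-20)) + 467578) = sqrt(488*(-20)**2 + 467578) = sqrt(488*400 + 467578) = sqrt(195200 + 467578) = sqrt(662778) = 3*sqrt(73642)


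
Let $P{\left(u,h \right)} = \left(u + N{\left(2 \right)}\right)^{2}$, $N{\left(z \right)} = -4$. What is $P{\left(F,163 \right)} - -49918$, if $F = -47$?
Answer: $52519$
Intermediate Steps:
$P{\left(u,h \right)} = \left(-4 + u\right)^{2}$ ($P{\left(u,h \right)} = \left(u - 4\right)^{2} = \left(-4 + u\right)^{2}$)
$P{\left(F,163 \right)} - -49918 = \left(-4 - 47\right)^{2} - -49918 = \left(-51\right)^{2} + 49918 = 2601 + 49918 = 52519$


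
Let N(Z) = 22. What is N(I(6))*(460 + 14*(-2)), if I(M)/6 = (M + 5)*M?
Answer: 9504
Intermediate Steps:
I(M) = 6*M*(5 + M) (I(M) = 6*((M + 5)*M) = 6*((5 + M)*M) = 6*(M*(5 + M)) = 6*M*(5 + M))
N(I(6))*(460 + 14*(-2)) = 22*(460 + 14*(-2)) = 22*(460 - 28) = 22*432 = 9504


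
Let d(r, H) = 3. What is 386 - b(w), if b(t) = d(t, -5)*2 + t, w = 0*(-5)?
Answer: 380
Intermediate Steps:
w = 0
b(t) = 6 + t (b(t) = 3*2 + t = 6 + t)
386 - b(w) = 386 - (6 + 0) = 386 - 1*6 = 386 - 6 = 380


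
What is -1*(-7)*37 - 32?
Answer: 227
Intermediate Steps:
-1*(-7)*37 - 32 = 7*37 - 32 = 259 - 32 = 227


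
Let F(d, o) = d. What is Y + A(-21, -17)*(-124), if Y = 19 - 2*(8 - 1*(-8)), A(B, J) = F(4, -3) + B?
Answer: 2095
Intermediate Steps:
A(B, J) = 4 + B
Y = -13 (Y = 19 - 2*(8 + 8) = 19 - 2*16 = 19 - 32 = -13)
Y + A(-21, -17)*(-124) = -13 + (4 - 21)*(-124) = -13 - 17*(-124) = -13 + 2108 = 2095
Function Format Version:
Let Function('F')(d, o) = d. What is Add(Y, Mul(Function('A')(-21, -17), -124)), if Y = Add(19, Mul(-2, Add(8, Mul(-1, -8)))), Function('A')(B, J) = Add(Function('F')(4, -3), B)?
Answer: 2095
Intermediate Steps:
Function('A')(B, J) = Add(4, B)
Y = -13 (Y = Add(19, Mul(-2, Add(8, 8))) = Add(19, Mul(-2, 16)) = Add(19, -32) = -13)
Add(Y, Mul(Function('A')(-21, -17), -124)) = Add(-13, Mul(Add(4, -21), -124)) = Add(-13, Mul(-17, -124)) = Add(-13, 2108) = 2095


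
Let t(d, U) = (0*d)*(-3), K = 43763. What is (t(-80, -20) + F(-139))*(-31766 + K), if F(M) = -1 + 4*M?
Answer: -6682329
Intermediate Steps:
t(d, U) = 0 (t(d, U) = 0*(-3) = 0)
(t(-80, -20) + F(-139))*(-31766 + K) = (0 + (-1 + 4*(-139)))*(-31766 + 43763) = (0 + (-1 - 556))*11997 = (0 - 557)*11997 = -557*11997 = -6682329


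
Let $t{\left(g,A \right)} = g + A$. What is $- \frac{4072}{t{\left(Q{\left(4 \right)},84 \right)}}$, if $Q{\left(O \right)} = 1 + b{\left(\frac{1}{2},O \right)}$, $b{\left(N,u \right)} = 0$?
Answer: $- \frac{4072}{85} \approx -47.906$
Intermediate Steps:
$Q{\left(O \right)} = 1$ ($Q{\left(O \right)} = 1 + 0 = 1$)
$t{\left(g,A \right)} = A + g$
$- \frac{4072}{t{\left(Q{\left(4 \right)},84 \right)}} = - \frac{4072}{84 + 1} = - \frac{4072}{85}$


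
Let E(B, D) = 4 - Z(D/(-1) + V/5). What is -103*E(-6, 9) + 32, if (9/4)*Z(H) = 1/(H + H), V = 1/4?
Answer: -616300/1611 ≈ -382.56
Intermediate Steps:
V = ¼ ≈ 0.25000
Z(H) = 2/(9*H) (Z(H) = 4/(9*(H + H)) = 4/(9*((2*H))) = 4*(1/(2*H))/9 = 2/(9*H))
E(B, D) = 4 - 2/(9*(1/20 - D)) (E(B, D) = 4 - 2/(9*(D/(-1) + (¼)/5)) = 4 - 2/(9*(D*(-1) + (¼)*(⅕))) = 4 - 2/(9*(-D + 1/20)) = 4 - 2/(9*(1/20 - D)))
-103*E(-6, 9) + 32 = -412*(1 + 180*9)/(9*(-1 + 20*9)) + 32 = -412*(1 + 1620)/(9*(-1 + 180)) + 32 = -412*1621/(9*179) + 32 = -103*6484/1611 + 32 = -667852/1611 + 32 = -616300/1611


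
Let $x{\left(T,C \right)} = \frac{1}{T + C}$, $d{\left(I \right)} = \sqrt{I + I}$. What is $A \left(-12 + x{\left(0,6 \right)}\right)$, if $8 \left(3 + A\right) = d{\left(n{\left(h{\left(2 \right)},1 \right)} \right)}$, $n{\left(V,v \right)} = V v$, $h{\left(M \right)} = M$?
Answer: $\frac{781}{24} \approx 32.542$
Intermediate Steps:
$d{\left(I \right)} = \sqrt{2} \sqrt{I}$ ($d{\left(I \right)} = \sqrt{2 I} = \sqrt{2} \sqrt{I}$)
$x{\left(T,C \right)} = \frac{1}{C + T}$
$A = - \frac{11}{4}$ ($A = -3 + \frac{\sqrt{2} \sqrt{2 \cdot 1}}{8} = -3 + \frac{\sqrt{2} \sqrt{2}}{8} = -3 + \frac{1}{8} \cdot 2 = -3 + \frac{1}{4} = - \frac{11}{4} \approx -2.75$)
$A \left(-12 + x{\left(0,6 \right)}\right) = - \frac{11 \left(-12 + \frac{1}{6 + 0}\right)}{4} = - \frac{11 \left(-12 + \frac{1}{6}\right)}{4} = \left(- \frac{11}{4}\right) \left(- \frac{71}{6}\right) = \frac{781}{24}$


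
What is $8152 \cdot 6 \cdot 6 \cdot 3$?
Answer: $880416$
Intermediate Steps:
$8152 \cdot 6 \cdot 6 \cdot 3 = 8152 \cdot 36 \cdot 3 = 8152 \cdot 108 = 880416$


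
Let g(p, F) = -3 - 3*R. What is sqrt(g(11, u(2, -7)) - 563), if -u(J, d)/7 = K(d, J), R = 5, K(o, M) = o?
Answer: I*sqrt(581) ≈ 24.104*I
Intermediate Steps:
u(J, d) = -7*d
g(p, F) = -18 (g(p, F) = -3 - 3*5 = -3 - 15 = -18)
sqrt(g(11, u(2, -7)) - 563) = sqrt(-18 - 563) = sqrt(-581) = I*sqrt(581)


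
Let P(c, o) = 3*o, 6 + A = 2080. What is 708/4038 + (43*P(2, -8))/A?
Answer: -224902/697901 ≈ -0.32225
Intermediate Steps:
A = 2074 (A = -6 + 2080 = 2074)
708/4038 + (43*P(2, -8))/A = 708/4038 + (43*(3*(-8)))/2074 = 708*(1/4038) + (43*(-24))*(1/2074) = 118/673 - 1032*1/2074 = 118/673 - 516/1037 = -224902/697901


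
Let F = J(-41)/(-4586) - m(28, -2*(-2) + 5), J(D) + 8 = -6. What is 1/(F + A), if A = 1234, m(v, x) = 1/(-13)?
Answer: 29809/36786690 ≈ 0.00081032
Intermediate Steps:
J(D) = -14 (J(D) = -8 - 6 = -14)
m(v, x) = -1/13
F = 2384/29809 (F = -14/(-4586) - 1*(-1/13) = -14*(-1/4586) + 1/13 = 7/2293 + 1/13 = 2384/29809 ≈ 0.079976)
1/(F + A) = 1/(2384/29809 + 1234) = 1/(36786690/29809) = 29809/36786690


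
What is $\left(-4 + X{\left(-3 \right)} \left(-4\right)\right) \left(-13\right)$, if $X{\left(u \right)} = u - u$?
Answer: $52$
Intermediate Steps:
$X{\left(u \right)} = 0$
$\left(-4 + X{\left(-3 \right)} \left(-4\right)\right) \left(-13\right) = \left(-4 + 0 \left(-4\right)\right) \left(-13\right) = \left(-4 + 0\right) \left(-13\right) = \left(-4\right) \left(-13\right) = 52$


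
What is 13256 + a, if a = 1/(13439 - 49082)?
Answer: 472483607/35643 ≈ 13256.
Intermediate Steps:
a = -1/35643 (a = 1/(-35643) = -1/35643 ≈ -2.8056e-5)
13256 + a = 13256 - 1/35643 = 472483607/35643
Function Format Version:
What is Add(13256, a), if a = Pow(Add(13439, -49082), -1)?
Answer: Rational(472483607, 35643) ≈ 13256.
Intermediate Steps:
a = Rational(-1, 35643) (a = Pow(-35643, -1) = Rational(-1, 35643) ≈ -2.8056e-5)
Add(13256, a) = Add(13256, Rational(-1, 35643)) = Rational(472483607, 35643)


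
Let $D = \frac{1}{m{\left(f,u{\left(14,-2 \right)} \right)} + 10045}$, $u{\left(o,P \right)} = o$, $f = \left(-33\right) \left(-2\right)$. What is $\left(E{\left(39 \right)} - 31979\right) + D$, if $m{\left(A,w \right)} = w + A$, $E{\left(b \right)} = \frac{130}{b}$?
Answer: $- \frac{323753624}{10125} \approx -31976.0$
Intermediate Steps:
$f = 66$
$m{\left(A,w \right)} = A + w$
$D = \frac{1}{10125}$ ($D = \frac{1}{\left(66 + 14\right) + 10045} = \frac{1}{80 + 10045} = \frac{1}{10125} \approx 9.8765 \cdot 10^{-5}$)
$\left(E{\left(39 \right)} - 31979\right) + D = \left(\frac{130}{39} - 31979\right) + \frac{1}{10125} = \left(130 \cdot \frac{1}{39} - 31979\right) + \frac{1}{10125} = \left(\frac{10}{3} - 31979\right) + \frac{1}{10125} = - \frac{95927}{3} + \frac{1}{10125} = - \frac{323753624}{10125}$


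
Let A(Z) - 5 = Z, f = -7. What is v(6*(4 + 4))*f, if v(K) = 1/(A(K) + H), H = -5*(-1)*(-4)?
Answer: -7/33 ≈ -0.21212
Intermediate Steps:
A(Z) = 5 + Z
H = -20 (H = 5*(-4) = -20)
v(K) = 1/(-15 + K) (v(K) = 1/((5 + K) - 20) = 1/(-15 + K))
v(6*(4 + 4))*f = -7/(-15 + 6*(4 + 4)) = -7/(-15 + 6*8) = -7/(-15 + 48) = -7/33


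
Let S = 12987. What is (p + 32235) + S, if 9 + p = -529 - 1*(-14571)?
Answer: 59255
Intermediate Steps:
p = 14033 (p = -9 + (-529 - 1*(-14571)) = -9 + (-529 + 14571) = -9 + 14042 = 14033)
(p + 32235) + S = (14033 + 32235) + 12987 = 46268 + 12987 = 59255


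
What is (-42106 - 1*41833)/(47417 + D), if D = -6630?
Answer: -83939/40787 ≈ -2.0580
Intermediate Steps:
(-42106 - 1*41833)/(47417 + D) = (-42106 - 1*41833)/(47417 - 6630) = (-42106 - 41833)/40787 = -83939*1/40787 = -83939/40787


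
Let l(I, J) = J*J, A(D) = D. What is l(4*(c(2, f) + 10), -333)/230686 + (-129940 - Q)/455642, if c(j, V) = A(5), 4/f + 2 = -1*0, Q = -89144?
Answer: 20557309841/52555115206 ≈ 0.39116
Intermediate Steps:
f = -2 (f = 4/(-2 - 1*0) = 4/(-2 + 0) = 4/(-2) = 4*(-½) = -2)
c(j, V) = 5
l(I, J) = J²
l(4*(c(2, f) + 10), -333)/230686 + (-129940 - Q)/455642 = (-333)²/230686 + (-129940 - 1*(-89144))/455642 = 110889*(1/230686) + (-129940 + 89144)*(1/455642) = 110889/230686 - 40796*1/455642 = 110889/230686 - 20398/227821 = 20557309841/52555115206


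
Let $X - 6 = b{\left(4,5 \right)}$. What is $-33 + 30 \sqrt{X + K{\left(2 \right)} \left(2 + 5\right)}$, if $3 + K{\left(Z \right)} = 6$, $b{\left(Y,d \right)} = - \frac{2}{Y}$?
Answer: $-33 + 15 \sqrt{106} \approx 121.43$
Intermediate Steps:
$K{\left(Z \right)} = 3$ ($K{\left(Z \right)} = -3 + 6 = 3$)
$X = \frac{11}{2}$ ($X = 6 - \frac{2}{4} = 6 - \frac{1}{2} = \frac{11}{2} \approx 5.5$)
$-33 + 30 \sqrt{X + K{\left(2 \right)} \left(2 + 5\right)} = -33 + 30 \sqrt{\frac{11}{2} + 3 \left(2 + 5\right)} = -33 + 30 \sqrt{\frac{11}{2} + 3 \cdot 7} = -33 + 30 \sqrt{\frac{11}{2} + 21} = -33 + 30 \sqrt{\frac{53}{2}} = -33 + 30 \frac{\sqrt{106}}{2} = -33 + 15 \sqrt{106}$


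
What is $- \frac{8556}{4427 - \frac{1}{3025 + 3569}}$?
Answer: $- \frac{56418264}{29191637} \approx -1.9327$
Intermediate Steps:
$- \frac{8556}{4427 - \frac{1}{3025 + 3569}} = - \frac{8556}{4427 - \frac{1}{6594}} = - \frac{8556}{\frac{29191637}{6594}} = \left(-8556\right) \frac{6594}{29191637} = - \frac{56418264}{29191637}$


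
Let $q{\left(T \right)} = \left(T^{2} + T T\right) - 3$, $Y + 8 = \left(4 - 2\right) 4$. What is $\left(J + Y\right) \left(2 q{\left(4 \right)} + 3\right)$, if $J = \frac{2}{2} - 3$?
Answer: $-122$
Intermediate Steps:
$Y = 0$ ($Y = -8 + \left(4 - 2\right) 4 = -8 + 2 \cdot 4 = -8 + 8 = 0$)
$q{\left(T \right)} = -3 + 2 T^{2}$ ($q{\left(T \right)} = \left(T^{2} + T^{2}\right) - 3 = 2 T^{2} - 3 = -3 + 2 T^{2}$)
$J = -2$ ($J = 2 \cdot \frac{1}{2} - 3 = 1 - 3 = -2$)
$\left(J + Y\right) \left(2 q{\left(4 \right)} + 3\right) = \left(-2 + 0\right) \left(2 \left(-3 + 2 \cdot 4^{2}\right) + 3\right) = - 2 \left(2 \left(-3 + 2 \cdot 16\right) + 3\right) = - 2 \left(2 \left(-3 + 32\right) + 3\right) = - 2 \left(2 \cdot 29 + 3\right) = - 2 \left(58 + 3\right) = \left(-2\right) 61 = -122$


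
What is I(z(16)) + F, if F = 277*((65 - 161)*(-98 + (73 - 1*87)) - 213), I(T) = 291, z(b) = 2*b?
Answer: 2919594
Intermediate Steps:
F = 2919303 (F = 277*(-96*(-98 + (73 - 87)) - 213) = 277*(-96*(-98 - 14) - 213) = 277*(-96*(-112) - 213) = 277*(10752 - 213) = 277*10539 = 2919303)
I(z(16)) + F = 291 + 2919303 = 2919594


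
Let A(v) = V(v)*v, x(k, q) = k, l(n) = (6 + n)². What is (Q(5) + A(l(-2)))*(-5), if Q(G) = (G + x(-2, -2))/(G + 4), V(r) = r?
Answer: -3845/3 ≈ -1281.7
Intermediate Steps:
A(v) = v² (A(v) = v*v = v²)
Q(G) = (-2 + G)/(4 + G) (Q(G) = (G - 2)/(G + 4) = (-2 + G)/(4 + G))
(Q(5) + A(l(-2)))*(-5) = ((-2 + 5)/(4 + 5) + ((6 - 2)²)²)*(-5) = (3/9 + (4²)²)*(-5) = ((⅑)*3 + 16²)*(-5) = (⅓ + 256)*(-5) = (769/3)*(-5) = -3845/3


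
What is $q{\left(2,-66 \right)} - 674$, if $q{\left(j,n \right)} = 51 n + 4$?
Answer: $-4036$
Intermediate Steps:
$q{\left(j,n \right)} = 4 + 51 n$
$q{\left(2,-66 \right)} - 674 = \left(4 + 51 \left(-66\right)\right) - 674 = \left(4 - 3366\right) - 674 = -3362 - 674 = -4036$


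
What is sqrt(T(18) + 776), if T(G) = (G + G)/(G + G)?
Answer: sqrt(777) ≈ 27.875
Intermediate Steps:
T(G) = 1 (T(G) = (2*G)/((2*G)) = (2*G)*(1/(2*G)) = 1)
sqrt(T(18) + 776) = sqrt(1 + 776) = sqrt(777)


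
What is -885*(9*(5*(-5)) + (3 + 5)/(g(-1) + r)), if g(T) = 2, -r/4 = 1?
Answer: 202665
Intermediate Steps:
r = -4 (r = -4*1 = -4)
-885*(9*(5*(-5)) + (3 + 5)/(g(-1) + r)) = -885*(9*(5*(-5)) + (3 + 5)/(2 - 4)) = -885*(9*(-25) + 8/(-2)) = -885*(-225 + 8*(-1/2)) = -885*(-225 - 4) = -885*(-229) = 202665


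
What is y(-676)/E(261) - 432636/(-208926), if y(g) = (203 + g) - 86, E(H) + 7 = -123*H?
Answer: 179599123/86007870 ≈ 2.0882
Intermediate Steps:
E(H) = -7 - 123*H
y(g) = 117 + g
y(-676)/E(261) - 432636/(-208926) = (117 - 676)/(-7 - 123*261) - 432636/(-208926) = -559/(-7 - 32103) - 432636*(-1/208926) = -559/(-32110) + 72106/34821 = -559*(-1/32110) + 72106/34821 = 43/2470 + 72106/34821 = 179599123/86007870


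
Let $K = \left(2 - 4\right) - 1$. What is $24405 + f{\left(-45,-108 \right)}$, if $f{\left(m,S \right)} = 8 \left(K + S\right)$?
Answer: $23517$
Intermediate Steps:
$K = -3$ ($K = -2 - 1 = -3$)
$f{\left(m,S \right)} = -24 + 8 S$ ($f{\left(m,S \right)} = 8 \left(-3 + S\right) = -24 + 8 S$)
$24405 + f{\left(-45,-108 \right)} = 24405 + \left(-24 + 8 \left(-108\right)\right) = 24405 - 888 = 23517$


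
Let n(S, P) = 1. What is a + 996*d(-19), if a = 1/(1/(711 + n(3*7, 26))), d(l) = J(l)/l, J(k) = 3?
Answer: 10540/19 ≈ 554.74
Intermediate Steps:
d(l) = 3/l
a = 712 (a = 1/(1/(711 + 1)) = 1/(1/712) = 712)
a + 996*d(-19) = 712 + 996*(3/(-19)) = 712 + 996*(3*(-1/19)) = 712 + 996*(-3/19) = 712 - 2988/19 = 10540/19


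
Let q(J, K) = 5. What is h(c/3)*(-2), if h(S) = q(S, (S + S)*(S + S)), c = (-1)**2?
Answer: -10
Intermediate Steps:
c = 1
h(S) = 5
h(c/3)*(-2) = 5*(-2) = -10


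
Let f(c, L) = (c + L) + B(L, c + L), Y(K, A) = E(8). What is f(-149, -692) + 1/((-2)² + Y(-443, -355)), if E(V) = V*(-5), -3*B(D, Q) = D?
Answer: -21973/36 ≈ -610.36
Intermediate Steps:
B(D, Q) = -D/3
E(V) = -5*V
Y(K, A) = -40 (Y(K, A) = -5*8 = -40)
f(c, L) = c + 2*L/3 (f(c, L) = (c + L) - L/3 = (L + c) - L/3 = c + 2*L/3)
f(-149, -692) + 1/((-2)² + Y(-443, -355)) = (-149 + (⅔)*(-692)) + 1/((-2)² - 40) = (-149 - 1384/3) + 1/(4 - 40) = -1831/3 + 1/(-36) = -1831/3 - 1/36 = -21973/36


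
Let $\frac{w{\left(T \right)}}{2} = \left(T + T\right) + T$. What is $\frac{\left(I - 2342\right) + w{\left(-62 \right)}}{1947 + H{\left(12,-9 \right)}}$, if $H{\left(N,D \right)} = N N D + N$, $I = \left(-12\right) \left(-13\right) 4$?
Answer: $- \frac{2090}{663} \approx -3.1523$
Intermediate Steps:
$I = 624$ ($I = 156 \cdot 4 = 624$)
$H{\left(N,D \right)} = N + D N^{2}$ ($H{\left(N,D \right)} = N^{2} D + N = D N^{2} + N = N + D N^{2}$)
$w{\left(T \right)} = 6 T$ ($w{\left(T \right)} = 2 \left(\left(T + T\right) + T\right) = 2 \left(2 T + T\right) = 2 \cdot 3 T = 6 T$)
$\frac{\left(I - 2342\right) + w{\left(-62 \right)}}{1947 + H{\left(12,-9 \right)}} = \frac{\left(624 - 2342\right) + 6 \left(-62\right)}{1947 + 12 \left(1 - 108\right)} = \frac{\left(624 - 2342\right) - 372}{1947 + 12 \left(1 - 108\right)} = \frac{-1718 - 372}{1947 + 12 \left(-107\right)} = - \frac{2090}{1947 - 1284} = - \frac{2090}{663}$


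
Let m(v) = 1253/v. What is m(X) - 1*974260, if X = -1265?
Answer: -1232440153/1265 ≈ -9.7426e+5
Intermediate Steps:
m(X) - 1*974260 = 1253/(-1265) - 1*974260 = 1253*(-1/1265) - 974260 = -1253/1265 - 974260 = -1232440153/1265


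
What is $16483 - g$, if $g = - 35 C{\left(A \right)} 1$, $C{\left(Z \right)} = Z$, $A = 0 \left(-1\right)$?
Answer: $16483$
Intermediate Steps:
$A = 0$
$g = 0$ ($g = \left(-35\right) 0 \cdot 1 = 0 \cdot 1 = 0$)
$16483 - g = 16483 - 0 = 16483 + 0 = 16483$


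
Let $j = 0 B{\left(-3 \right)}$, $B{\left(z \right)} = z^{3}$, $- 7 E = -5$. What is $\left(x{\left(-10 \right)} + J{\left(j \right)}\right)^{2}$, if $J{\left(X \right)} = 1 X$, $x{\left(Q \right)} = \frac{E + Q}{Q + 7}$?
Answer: $\frac{4225}{441} \approx 9.5805$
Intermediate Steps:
$E = \frac{5}{7}$ ($E = \left(- \frac{1}{7}\right) \left(-5\right) = \frac{5}{7} \approx 0.71429$)
$x{\left(Q \right)} = \frac{\frac{5}{7} + Q}{7 + Q}$ ($x{\left(Q \right)} = \frac{\frac{5}{7} + Q}{Q + 7} = \frac{\frac{5}{7} + Q}{7 + Q}$)
$j = 0$ ($j = 0 \left(-3\right)^{3} = 0 \left(-27\right) = 0$)
$J{\left(X \right)} = X$
$\left(x{\left(-10 \right)} + J{\left(j \right)}\right)^{2} = \left(\frac{\frac{5}{7} - 10}{7 - 10} + 0\right)^{2} = \left(\frac{1}{-3} \left(- \frac{65}{7}\right) + 0\right)^{2} = \left(\left(- \frac{1}{3}\right) \left(- \frac{65}{7}\right) + 0\right)^{2} = \left(\frac{65}{21} + 0\right)^{2} = \left(\frac{65}{21}\right)^{2} = \frac{4225}{441}$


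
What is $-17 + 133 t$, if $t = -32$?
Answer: $-4273$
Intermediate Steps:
$-17 + 133 t = -17 + 133 \left(-32\right) = -17 - 4256 = -4273$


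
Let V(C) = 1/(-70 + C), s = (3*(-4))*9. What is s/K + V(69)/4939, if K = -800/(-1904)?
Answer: -31738039/123475 ≈ -257.04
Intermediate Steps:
s = -108 (s = -12*9 = -108)
K = 50/119 (K = -800*(-1/1904) = 50/119 ≈ 0.42017)
s/K + V(69)/4939 = -108/50/119 + 1/((-70 + 69)*4939) = -108*119/50 + (1/4939)/(-1) = -6426/25 - 1*1/4939 = -6426/25 - 1/4939 = -31738039/123475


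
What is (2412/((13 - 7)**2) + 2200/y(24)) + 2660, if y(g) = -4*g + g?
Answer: 24268/9 ≈ 2696.4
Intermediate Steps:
y(g) = -3*g
(2412/((13 - 7)**2) + 2200/y(24)) + 2660 = (2412/((13 - 7)**2) + 2200/((-3*24))) + 2660 = (2412/(6**2) + 2200/(-72)) + 2660 = (2412/36 + 2200*(-1/72)) + 2660 = (2412*(1/36) - 275/9) + 2660 = (67 - 275/9) + 2660 = 328/9 + 2660 = 24268/9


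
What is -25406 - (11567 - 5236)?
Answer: -31737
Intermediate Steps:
-25406 - (11567 - 5236) = -25406 - 1*6331 = -25406 - 6331 = -31737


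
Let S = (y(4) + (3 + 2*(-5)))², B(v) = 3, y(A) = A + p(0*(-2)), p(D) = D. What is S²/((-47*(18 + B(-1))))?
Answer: -27/329 ≈ -0.082067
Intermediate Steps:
y(A) = A (y(A) = A + 0*(-2) = A + 0 = A)
S = 9 (S = (4 + (3 + 2*(-5)))² = (4 + (3 - 10))² = (4 - 7)² = (-3)² = 9)
S²/((-47*(18 + B(-1)))) = 9²/((-47*(18 + 3))) = 81/((-47*21)) = 81/(-987) = 81*(-1/987) = -27/329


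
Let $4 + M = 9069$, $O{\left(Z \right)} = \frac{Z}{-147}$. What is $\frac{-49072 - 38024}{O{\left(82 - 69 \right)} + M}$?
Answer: $- \frac{6401556}{666271} \approx -9.608$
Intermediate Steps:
$O{\left(Z \right)} = - \frac{Z}{147}$ ($O{\left(Z \right)} = Z \left(- \frac{1}{147}\right) = - \frac{Z}{147}$)
$M = 9065$ ($M = -4 + 9069 = 9065$)
$\frac{-49072 - 38024}{O{\left(82 - 69 \right)} + M} = \frac{-49072 - 38024}{- \frac{82 - 69}{147} + 9065} = - \frac{87096}{\left(- \frac{1}{147}\right) 13 + 9065} = - \frac{87096}{- \frac{13}{147} + 9065} = - \frac{87096}{\frac{1332542}{147}} = \left(-87096\right) \frac{147}{1332542} = - \frac{6401556}{666271}$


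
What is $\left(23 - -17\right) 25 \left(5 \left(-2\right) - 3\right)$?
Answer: $-13000$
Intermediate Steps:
$\left(23 - -17\right) 25 \left(5 \left(-2\right) - 3\right) = \left(23 + 17\right) 25 \left(-10 - 3\right) = 40 \cdot 25 \left(-13\right) = 1000 \left(-13\right) = -13000$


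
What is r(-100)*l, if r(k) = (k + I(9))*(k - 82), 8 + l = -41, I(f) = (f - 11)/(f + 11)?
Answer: -4463459/5 ≈ -8.9269e+5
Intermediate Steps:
I(f) = (-11 + f)/(11 + f)
l = -49 (l = -8 - 41 = -49)
r(k) = (-82 + k)*(-⅒ + k) (r(k) = (k + (-11 + 9)/(11 + 9))*(k - 82) = (k - 2/20)*(-82 + k) = (k + (1/20)*(-2))*(-82 + k) = (k - ⅒)*(-82 + k) = (-⅒ + k)*(-82 + k) = (-82 + k)*(-⅒ + k))
r(-100)*l = (41/5 + (-100)² - 821/10*(-100))*(-49) = (41/5 + 10000 + 8210)*(-49) = (91091/5)*(-49) = -4463459/5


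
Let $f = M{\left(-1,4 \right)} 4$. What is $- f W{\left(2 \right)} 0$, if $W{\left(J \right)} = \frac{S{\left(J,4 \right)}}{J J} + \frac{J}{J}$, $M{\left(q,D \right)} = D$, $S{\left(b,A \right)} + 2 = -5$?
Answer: $0$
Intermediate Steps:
$S{\left(b,A \right)} = -7$ ($S{\left(b,A \right)} = -2 - 5 = -7$)
$W{\left(J \right)} = 1 - \frac{7}{J^{2}}$ ($W{\left(J \right)} = - \frac{7}{J J} + \frac{J}{J} = - \frac{7}{J^{2}} + 1 = 1 - \frac{7}{J^{2}}$)
$f = 16$ ($f = 4 \cdot 4 = 16$)
$- f W{\left(2 \right)} 0 = \left(-1\right) 16 \left(1 - \frac{7}{4}\right) 0 = - 16 \left(1 - \frac{7}{4}\right) 0 = - 16 \left(\left(- \frac{3}{4}\right) 0\right) = \left(-16\right) 0 = 0$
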